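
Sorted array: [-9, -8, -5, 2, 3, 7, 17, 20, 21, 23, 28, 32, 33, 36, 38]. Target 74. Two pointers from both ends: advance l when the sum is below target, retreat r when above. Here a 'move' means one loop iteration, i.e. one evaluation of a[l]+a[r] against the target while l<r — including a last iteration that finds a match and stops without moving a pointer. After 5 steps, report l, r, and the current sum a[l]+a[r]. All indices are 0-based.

l=5, r=14, sum=45

l=0 r=14: -9+38=29 <74, l++
l=1 r=14: -8+38=30 <74, l++
l=2 r=14: -5+38=33 <74, l++
l=3 r=14: 2+38=40 <74, l++
l=4 r=14: 3+38=41 <74, l++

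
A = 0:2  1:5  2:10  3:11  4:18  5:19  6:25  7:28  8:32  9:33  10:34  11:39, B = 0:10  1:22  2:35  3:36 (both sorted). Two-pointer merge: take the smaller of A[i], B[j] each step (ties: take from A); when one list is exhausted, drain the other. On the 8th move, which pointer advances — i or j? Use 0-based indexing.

j

[i=0,j=0] A[i]=2<=B[j]=10 take 2 → i++
[i=1,j=0] A[i]=5<=B[j]=10 take 5 → i++
[i=2,j=0] A[i]=10<=B[j]=10 take 10 → i++
[i=3,j=0] A[i]=11>B[j]=10 take 10 → j++
[i=3,j=1] A[i]=11<=B[j]=22 take 11 → i++
[i=4,j=1] A[i]=18<=B[j]=22 take 18 → i++
[i=5,j=1] A[i]=19<=B[j]=22 take 19 → i++
[i=6,j=1] A[i]=25>B[j]=22 take 22 → j++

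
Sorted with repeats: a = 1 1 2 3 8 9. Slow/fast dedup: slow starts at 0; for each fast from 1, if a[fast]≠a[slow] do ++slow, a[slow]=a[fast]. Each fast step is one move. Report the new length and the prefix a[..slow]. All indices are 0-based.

length 5; prefix = [1, 2, 3, 8, 9]

(s=0,f=1) a[fast]=1=a[slow] dup → fast++
(s=0,f=2) a[fast]=2≠a[slow]=1 write a[1]=2 → slow++,fast++
(s=1,f=3) a[fast]=3≠a[slow]=2 write a[2]=3 → slow++,fast++
(s=2,f=4) a[fast]=8≠a[slow]=3 write a[3]=8 → slow++,fast++
(s=3,f=5) a[fast]=9≠a[slow]=8 write a[4]=9 → slow++,fast++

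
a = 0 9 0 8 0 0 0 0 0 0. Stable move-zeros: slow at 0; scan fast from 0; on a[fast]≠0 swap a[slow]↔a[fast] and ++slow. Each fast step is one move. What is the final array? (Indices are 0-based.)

slow=0 fast=0: a[fast]=0, fast++
slow=0 fast=1: a[fast]=9≠0 swap→a[0]=9, slow++,fast++
slow=1 fast=2: a[fast]=0, fast++
slow=1 fast=3: a[fast]=8≠0 swap→a[1]=8, slow++,fast++
slow=2 fast=4: a[fast]=0, fast++
slow=2 fast=5: a[fast]=0, fast++
slow=2 fast=6: a[fast]=0, fast++
slow=2 fast=7: a[fast]=0, fast++
slow=2 fast=8: a[fast]=0, fast++
slow=2 fast=9: a[fast]=0, fast++

[9, 8, 0, 0, 0, 0, 0, 0, 0, 0]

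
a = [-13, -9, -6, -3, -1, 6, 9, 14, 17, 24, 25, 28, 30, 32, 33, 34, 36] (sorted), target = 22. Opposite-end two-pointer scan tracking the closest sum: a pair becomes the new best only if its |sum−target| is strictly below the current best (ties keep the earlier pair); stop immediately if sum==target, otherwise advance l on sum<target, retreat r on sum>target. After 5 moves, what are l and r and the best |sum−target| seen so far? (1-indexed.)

l=1 r=17: -13+36=23 d=1 *, r--
l=1 r=16: -13+34=21 d=1, l++
l=2 r=16: -9+34=25 d=3, r--
l=2 r=15: -9+33=24 d=2, r--
l=2 r=14: -9+32=23 d=1, r--

l=2, r=13, best |Δ|=1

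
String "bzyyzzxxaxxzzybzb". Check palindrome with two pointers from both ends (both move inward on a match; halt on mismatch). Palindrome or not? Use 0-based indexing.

[0,16] 'b'=='b' → l++,r--
[1,15] 'z'=='z' → l++,r--
[2,14] 'y'!='b' → stop

not a palindrome (mismatch at 2,14)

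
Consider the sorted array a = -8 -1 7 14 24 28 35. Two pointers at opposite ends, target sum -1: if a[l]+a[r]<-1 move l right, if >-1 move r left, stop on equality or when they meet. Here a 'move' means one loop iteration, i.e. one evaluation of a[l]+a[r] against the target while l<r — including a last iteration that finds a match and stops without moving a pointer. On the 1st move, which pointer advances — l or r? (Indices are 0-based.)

l=0 r=6: -8+35=27 >-1, r--

r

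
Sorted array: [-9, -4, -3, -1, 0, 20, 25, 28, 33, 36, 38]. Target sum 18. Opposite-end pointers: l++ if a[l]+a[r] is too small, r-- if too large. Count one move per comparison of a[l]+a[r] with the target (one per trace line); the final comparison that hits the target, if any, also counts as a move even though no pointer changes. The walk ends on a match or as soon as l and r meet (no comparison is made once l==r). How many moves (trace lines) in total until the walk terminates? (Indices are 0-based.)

10 moves

[0,10] -9+38=29 >18 → r--
[0,9] -9+36=27 >18 → r--
[0,8] -9+33=24 >18 → r--
[0,7] -9+28=19 >18 → r--
[0,6] -9+25=16 <18 → l++
[1,6] -4+25=21 >18 → r--
[1,5] -4+20=16 <18 → l++
[2,5] -3+20=17 <18 → l++
[3,5] -1+20=19 >18 → r--
[3,4] -1+0=-1 <18 → l++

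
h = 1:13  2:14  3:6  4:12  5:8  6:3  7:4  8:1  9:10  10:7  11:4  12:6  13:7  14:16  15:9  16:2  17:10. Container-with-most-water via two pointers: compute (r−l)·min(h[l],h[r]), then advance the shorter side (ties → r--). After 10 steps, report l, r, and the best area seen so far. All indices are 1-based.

l=8, r=14, best area=169

[1,17] min(13,10)*16=160 best=160 * → r--
[1,16] min(13,2)*15=30 best=160 → r--
[1,15] min(13,9)*14=126 best=160 → r--
[1,14] min(13,16)*13=169 best=169 * → l++
[2,14] min(14,16)*12=168 best=169 → l++
[3,14] min(6,16)*11=66 best=169 → l++
[4,14] min(12,16)*10=120 best=169 → l++
[5,14] min(8,16)*9=72 best=169 → l++
[6,14] min(3,16)*8=24 best=169 → l++
[7,14] min(4,16)*7=28 best=169 → l++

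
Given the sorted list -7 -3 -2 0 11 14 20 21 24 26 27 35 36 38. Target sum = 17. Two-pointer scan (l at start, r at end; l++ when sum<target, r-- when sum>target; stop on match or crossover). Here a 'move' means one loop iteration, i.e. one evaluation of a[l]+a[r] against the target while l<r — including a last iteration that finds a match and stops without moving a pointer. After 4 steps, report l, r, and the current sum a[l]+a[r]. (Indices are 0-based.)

l=0 r=13: -7+38=31 >17, r--
l=0 r=12: -7+36=29 >17, r--
l=0 r=11: -7+35=28 >17, r--
l=0 r=10: -7+27=20 >17, r--

l=0, r=9, sum=19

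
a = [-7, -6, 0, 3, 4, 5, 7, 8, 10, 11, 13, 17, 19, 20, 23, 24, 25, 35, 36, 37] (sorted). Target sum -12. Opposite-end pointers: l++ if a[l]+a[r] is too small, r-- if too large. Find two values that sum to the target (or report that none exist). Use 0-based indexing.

no pair

[0,19] -7+37=30 >-12 → r--
[0,18] -7+36=29 >-12 → r--
[0,17] -7+35=28 >-12 → r--
[0,16] -7+25=18 >-12 → r--
[0,15] -7+24=17 >-12 → r--
[0,14] -7+23=16 >-12 → r--
[0,13] -7+20=13 >-12 → r--
[0,12] -7+19=12 >-12 → r--
[0,11] -7+17=10 >-12 → r--
[0,10] -7+13=6 >-12 → r--
[0,9] -7+11=4 >-12 → r--
[0,8] -7+10=3 >-12 → r--
[0,7] -7+8=1 >-12 → r--
[0,6] -7+7=0 >-12 → r--
[0,5] -7+5=-2 >-12 → r--
[0,4] -7+4=-3 >-12 → r--
[0,3] -7+3=-4 >-12 → r--
[0,2] -7+0=-7 >-12 → r--
[0,1] -7+-6=-13 <-12 → l++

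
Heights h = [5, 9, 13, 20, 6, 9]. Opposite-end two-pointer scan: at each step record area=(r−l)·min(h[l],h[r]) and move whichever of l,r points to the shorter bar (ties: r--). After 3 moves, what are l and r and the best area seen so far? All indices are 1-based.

l=1 r=6: min(5,9)*5=25 best=25 *, l++
l=2 r=6: min(9,9)*4=36 best=36 *, r--
l=2 r=5: min(9,6)*3=18 best=36, r--

l=2, r=4, best area=36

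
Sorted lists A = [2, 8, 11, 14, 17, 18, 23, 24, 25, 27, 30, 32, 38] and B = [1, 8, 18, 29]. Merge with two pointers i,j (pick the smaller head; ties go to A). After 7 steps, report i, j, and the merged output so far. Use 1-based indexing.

i=1 j=1: A[i]=2>B[j]=1 take 1, j++
i=1 j=2: A[i]=2<=B[j]=8 take 2, i++
i=2 j=2: A[i]=8<=B[j]=8 take 8, i++
i=3 j=2: A[i]=11>B[j]=8 take 8, j++
i=3 j=3: A[i]=11<=B[j]=18 take 11, i++
i=4 j=3: A[i]=14<=B[j]=18 take 14, i++
i=5 j=3: A[i]=17<=B[j]=18 take 17, i++

i=6, j=3, merged so far=[1, 2, 8, 8, 11, 14, 17]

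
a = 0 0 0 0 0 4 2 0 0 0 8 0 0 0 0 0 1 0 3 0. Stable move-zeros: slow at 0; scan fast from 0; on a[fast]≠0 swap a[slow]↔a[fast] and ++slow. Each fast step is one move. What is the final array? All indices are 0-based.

[4, 2, 8, 1, 3, 0, 0, 0, 0, 0, 0, 0, 0, 0, 0, 0, 0, 0, 0, 0]

slow=0 fast=0: a[fast]=0, fast++
slow=0 fast=1: a[fast]=0, fast++
slow=0 fast=2: a[fast]=0, fast++
slow=0 fast=3: a[fast]=0, fast++
slow=0 fast=4: a[fast]=0, fast++
slow=0 fast=5: a[fast]=4≠0 swap→a[0]=4, slow++,fast++
slow=1 fast=6: a[fast]=2≠0 swap→a[1]=2, slow++,fast++
slow=2 fast=7: a[fast]=0, fast++
slow=2 fast=8: a[fast]=0, fast++
slow=2 fast=9: a[fast]=0, fast++
slow=2 fast=10: a[fast]=8≠0 swap→a[2]=8, slow++,fast++
slow=3 fast=11: a[fast]=0, fast++
slow=3 fast=12: a[fast]=0, fast++
slow=3 fast=13: a[fast]=0, fast++
slow=3 fast=14: a[fast]=0, fast++
slow=3 fast=15: a[fast]=0, fast++
slow=3 fast=16: a[fast]=1≠0 swap→a[3]=1, slow++,fast++
slow=4 fast=17: a[fast]=0, fast++
slow=4 fast=18: a[fast]=3≠0 swap→a[4]=3, slow++,fast++
slow=5 fast=19: a[fast]=0, fast++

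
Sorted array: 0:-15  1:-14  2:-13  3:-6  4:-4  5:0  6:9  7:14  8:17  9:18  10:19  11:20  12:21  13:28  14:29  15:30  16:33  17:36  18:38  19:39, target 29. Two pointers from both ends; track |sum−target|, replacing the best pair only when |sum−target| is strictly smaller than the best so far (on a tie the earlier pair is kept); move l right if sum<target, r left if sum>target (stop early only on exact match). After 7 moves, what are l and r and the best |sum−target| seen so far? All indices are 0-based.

l=4, r=16, best |Δ|=1

l=0 r=19: -15+39=24 d=5 *, l++
l=1 r=19: -14+39=25 d=4 *, l++
l=2 r=19: -13+39=26 d=3 *, l++
l=3 r=19: -6+39=33 d=4, r--
l=3 r=18: -6+38=32 d=3, r--
l=3 r=17: -6+36=30 d=1 *, r--
l=3 r=16: -6+33=27 d=2, l++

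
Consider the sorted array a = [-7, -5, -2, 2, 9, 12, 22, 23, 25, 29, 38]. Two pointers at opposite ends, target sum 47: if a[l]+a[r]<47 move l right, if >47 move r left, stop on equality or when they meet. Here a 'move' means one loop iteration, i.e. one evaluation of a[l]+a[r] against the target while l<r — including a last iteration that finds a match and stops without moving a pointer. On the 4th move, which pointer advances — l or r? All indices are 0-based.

l

[0,10] -7+38=31 <47 → l++
[1,10] -5+38=33 <47 → l++
[2,10] -2+38=36 <47 → l++
[3,10] 2+38=40 <47 → l++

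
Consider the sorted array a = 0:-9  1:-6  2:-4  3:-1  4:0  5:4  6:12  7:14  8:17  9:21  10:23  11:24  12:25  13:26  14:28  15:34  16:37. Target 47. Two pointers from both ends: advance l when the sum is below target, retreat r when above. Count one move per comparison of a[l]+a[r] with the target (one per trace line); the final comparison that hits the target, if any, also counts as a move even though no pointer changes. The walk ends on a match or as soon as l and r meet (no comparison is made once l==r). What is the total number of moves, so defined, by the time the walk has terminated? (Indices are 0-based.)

13 moves

l=0 r=16: -9+37=28 <47, l++
l=1 r=16: -6+37=31 <47, l++
l=2 r=16: -4+37=33 <47, l++
l=3 r=16: -1+37=36 <47, l++
l=4 r=16: 0+37=37 <47, l++
l=5 r=16: 4+37=41 <47, l++
l=6 r=16: 12+37=49 >47, r--
l=6 r=15: 12+34=46 <47, l++
l=7 r=15: 14+34=48 >47, r--
l=7 r=14: 14+28=42 <47, l++
l=8 r=14: 17+28=45 <47, l++
l=9 r=14: 21+28=49 >47, r--
l=9 r=13: 21+26=47, found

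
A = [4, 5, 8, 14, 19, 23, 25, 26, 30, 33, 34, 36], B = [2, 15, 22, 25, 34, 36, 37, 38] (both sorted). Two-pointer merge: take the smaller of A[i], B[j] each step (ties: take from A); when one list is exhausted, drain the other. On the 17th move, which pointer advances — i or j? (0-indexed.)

[i=0,j=0] A[i]=4>B[j]=2 take 2 → j++
[i=0,j=1] A[i]=4<=B[j]=15 take 4 → i++
[i=1,j=1] A[i]=5<=B[j]=15 take 5 → i++
[i=2,j=1] A[i]=8<=B[j]=15 take 8 → i++
[i=3,j=1] A[i]=14<=B[j]=15 take 14 → i++
[i=4,j=1] A[i]=19>B[j]=15 take 15 → j++
[i=4,j=2] A[i]=19<=B[j]=22 take 19 → i++
[i=5,j=2] A[i]=23>B[j]=22 take 22 → j++
[i=5,j=3] A[i]=23<=B[j]=25 take 23 → i++
[i=6,j=3] A[i]=25<=B[j]=25 take 25 → i++
[i=7,j=3] A[i]=26>B[j]=25 take 25 → j++
[i=7,j=4] A[i]=26<=B[j]=34 take 26 → i++
[i=8,j=4] A[i]=30<=B[j]=34 take 30 → i++
[i=9,j=4] A[i]=33<=B[j]=34 take 33 → i++
[i=10,j=4] A[i]=34<=B[j]=34 take 34 → i++
[i=11,j=4] A[i]=36>B[j]=34 take 34 → j++
[i=11,j=5] A[i]=36<=B[j]=36 take 36 → i++

i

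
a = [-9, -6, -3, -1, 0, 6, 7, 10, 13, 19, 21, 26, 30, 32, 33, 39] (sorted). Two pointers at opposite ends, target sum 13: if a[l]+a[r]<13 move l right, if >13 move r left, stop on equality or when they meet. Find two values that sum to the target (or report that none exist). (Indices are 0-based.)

(-6, 19)

[0,15] -9+39=30 >13 → r--
[0,14] -9+33=24 >13 → r--
[0,13] -9+32=23 >13 → r--
[0,12] -9+30=21 >13 → r--
[0,11] -9+26=17 >13 → r--
[0,10] -9+21=12 <13 → l++
[1,10] -6+21=15 >13 → r--
[1,9] -6+19=13 → found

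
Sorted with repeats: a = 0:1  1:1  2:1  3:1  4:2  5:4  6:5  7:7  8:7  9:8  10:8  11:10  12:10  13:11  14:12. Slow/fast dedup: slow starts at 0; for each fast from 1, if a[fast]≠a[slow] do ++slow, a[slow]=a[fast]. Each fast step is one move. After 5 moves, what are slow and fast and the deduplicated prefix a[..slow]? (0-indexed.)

slow=0 fast=1: a[fast]=1=a[slow] dup, fast++
slow=0 fast=2: a[fast]=1=a[slow] dup, fast++
slow=0 fast=3: a[fast]=1=a[slow] dup, fast++
slow=0 fast=4: a[fast]=2≠a[slow]=1 write a[1]=2, slow++,fast++
slow=1 fast=5: a[fast]=4≠a[slow]=2 write a[2]=4, slow++,fast++

slow=2, fast=6, prefix=[1, 2, 4]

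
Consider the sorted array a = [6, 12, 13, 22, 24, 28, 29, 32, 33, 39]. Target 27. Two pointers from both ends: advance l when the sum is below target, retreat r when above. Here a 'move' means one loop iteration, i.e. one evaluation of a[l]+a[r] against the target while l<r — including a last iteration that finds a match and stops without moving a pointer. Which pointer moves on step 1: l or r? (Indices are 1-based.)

l=1 r=10: 6+39=45 >27, r--

r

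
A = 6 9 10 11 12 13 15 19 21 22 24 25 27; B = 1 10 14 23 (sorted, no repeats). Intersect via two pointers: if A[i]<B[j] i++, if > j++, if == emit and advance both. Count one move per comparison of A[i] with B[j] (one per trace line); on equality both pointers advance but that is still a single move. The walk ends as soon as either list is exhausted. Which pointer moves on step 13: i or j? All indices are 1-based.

[i=1,j=1] 6>1 → j++
[i=1,j=2] 6<10 → i++
[i=2,j=2] 9<10 → i++
[i=3,j=2] 10==10 emit → i++,j++
[i=4,j=3] 11<14 → i++
[i=5,j=3] 12<14 → i++
[i=6,j=3] 13<14 → i++
[i=7,j=3] 15>14 → j++
[i=7,j=4] 15<23 → i++
[i=8,j=4] 19<23 → i++
[i=9,j=4] 21<23 → i++
[i=10,j=4] 22<23 → i++
[i=11,j=4] 24>23 → j++

j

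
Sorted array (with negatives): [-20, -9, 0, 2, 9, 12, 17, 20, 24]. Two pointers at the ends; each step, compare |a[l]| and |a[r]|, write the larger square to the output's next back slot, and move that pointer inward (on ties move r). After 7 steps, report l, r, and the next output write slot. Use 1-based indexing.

l=1 r=9: |-20|<=|24| out[9]=576, r--
l=1 r=8: |-20|<=|20| out[8]=400, r--
l=1 r=7: |-20|>|17| out[7]=400, l++
l=2 r=7: |-9|<=|17| out[6]=289, r--
l=2 r=6: |-9|<=|12| out[5]=144, r--
l=2 r=5: |-9|<=|9| out[4]=81, r--
l=2 r=4: |-9|>|2| out[3]=81, l++

l=3, r=4, next write slot=2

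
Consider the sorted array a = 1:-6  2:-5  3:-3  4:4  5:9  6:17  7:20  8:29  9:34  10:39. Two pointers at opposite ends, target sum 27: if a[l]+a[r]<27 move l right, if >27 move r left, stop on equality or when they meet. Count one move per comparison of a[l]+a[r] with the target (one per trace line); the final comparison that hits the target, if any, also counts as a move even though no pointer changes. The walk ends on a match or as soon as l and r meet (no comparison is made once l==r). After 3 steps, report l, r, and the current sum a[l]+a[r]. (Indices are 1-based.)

l=1 r=10: -6+39=33 >27, r--
l=1 r=9: -6+34=28 >27, r--
l=1 r=8: -6+29=23 <27, l++

l=2, r=8, sum=24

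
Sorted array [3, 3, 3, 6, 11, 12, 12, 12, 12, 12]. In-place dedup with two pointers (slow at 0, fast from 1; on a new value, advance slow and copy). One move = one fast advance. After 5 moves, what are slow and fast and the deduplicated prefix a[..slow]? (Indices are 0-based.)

slow=3, fast=6, prefix=[3, 6, 11, 12]

(s=0,f=1) a[fast]=3=a[slow] dup → fast++
(s=0,f=2) a[fast]=3=a[slow] dup → fast++
(s=0,f=3) a[fast]=6≠a[slow]=3 write a[1]=6 → slow++,fast++
(s=1,f=4) a[fast]=11≠a[slow]=6 write a[2]=11 → slow++,fast++
(s=2,f=5) a[fast]=12≠a[slow]=11 write a[3]=12 → slow++,fast++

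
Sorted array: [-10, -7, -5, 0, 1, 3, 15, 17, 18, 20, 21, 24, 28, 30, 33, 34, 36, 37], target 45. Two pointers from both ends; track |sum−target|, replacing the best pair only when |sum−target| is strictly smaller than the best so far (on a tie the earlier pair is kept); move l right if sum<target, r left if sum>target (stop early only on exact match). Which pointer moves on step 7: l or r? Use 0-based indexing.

l=0 r=17: -10+37=27 d=18 *, l++
l=1 r=17: -7+37=30 d=15 *, l++
l=2 r=17: -5+37=32 d=13 *, l++
l=3 r=17: 0+37=37 d=8 *, l++
l=4 r=17: 1+37=38 d=7 *, l++
l=5 r=17: 3+37=40 d=5 *, l++
l=6 r=17: 15+37=52 d=7, r--

r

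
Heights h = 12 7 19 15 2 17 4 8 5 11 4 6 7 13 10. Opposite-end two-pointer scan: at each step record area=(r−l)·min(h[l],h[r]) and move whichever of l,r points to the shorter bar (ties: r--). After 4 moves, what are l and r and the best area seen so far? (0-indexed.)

l=2, r=12, best area=156

l=0 r=14: min(12,10)*14=140 best=140 *, r--
l=0 r=13: min(12,13)*13=156 best=156 *, l++
l=1 r=13: min(7,13)*12=84 best=156, l++
l=2 r=13: min(19,13)*11=143 best=156, r--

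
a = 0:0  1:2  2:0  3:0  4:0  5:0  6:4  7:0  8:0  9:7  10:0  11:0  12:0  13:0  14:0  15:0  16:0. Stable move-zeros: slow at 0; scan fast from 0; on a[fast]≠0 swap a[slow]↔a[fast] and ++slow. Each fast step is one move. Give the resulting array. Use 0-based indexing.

[2, 4, 7, 0, 0, 0, 0, 0, 0, 0, 0, 0, 0, 0, 0, 0, 0]

slow=0 fast=0: a[fast]=0, fast++
slow=0 fast=1: a[fast]=2≠0 swap→a[0]=2, slow++,fast++
slow=1 fast=2: a[fast]=0, fast++
slow=1 fast=3: a[fast]=0, fast++
slow=1 fast=4: a[fast]=0, fast++
slow=1 fast=5: a[fast]=0, fast++
slow=1 fast=6: a[fast]=4≠0 swap→a[1]=4, slow++,fast++
slow=2 fast=7: a[fast]=0, fast++
slow=2 fast=8: a[fast]=0, fast++
slow=2 fast=9: a[fast]=7≠0 swap→a[2]=7, slow++,fast++
slow=3 fast=10: a[fast]=0, fast++
slow=3 fast=11: a[fast]=0, fast++
slow=3 fast=12: a[fast]=0, fast++
slow=3 fast=13: a[fast]=0, fast++
slow=3 fast=14: a[fast]=0, fast++
slow=3 fast=15: a[fast]=0, fast++
slow=3 fast=16: a[fast]=0, fast++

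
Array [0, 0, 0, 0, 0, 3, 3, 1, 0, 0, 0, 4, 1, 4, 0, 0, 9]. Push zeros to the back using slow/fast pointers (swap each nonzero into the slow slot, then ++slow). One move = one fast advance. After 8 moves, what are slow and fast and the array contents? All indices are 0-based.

slow=3, fast=8, a=[3, 3, 1, 0, 0, 0, 0, 0, 0, 0, 0, 4, 1, 4, 0, 0, 9]

(s=0,f=0) a[fast]=0 → fast++
(s=0,f=1) a[fast]=0 → fast++
(s=0,f=2) a[fast]=0 → fast++
(s=0,f=3) a[fast]=0 → fast++
(s=0,f=4) a[fast]=0 → fast++
(s=0,f=5) a[fast]=3≠0 swap→a[0]=3 → slow++,fast++
(s=1,f=6) a[fast]=3≠0 swap→a[1]=3 → slow++,fast++
(s=2,f=7) a[fast]=1≠0 swap→a[2]=1 → slow++,fast++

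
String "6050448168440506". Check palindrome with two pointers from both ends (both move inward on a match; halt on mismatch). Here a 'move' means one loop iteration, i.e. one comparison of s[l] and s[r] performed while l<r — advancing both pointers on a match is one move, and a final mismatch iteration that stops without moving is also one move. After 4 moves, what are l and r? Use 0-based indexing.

l=4, r=11

[0,15] '6'=='6' → l++,r--
[1,14] '0'=='0' → l++,r--
[2,13] '5'=='5' → l++,r--
[3,12] '0'=='0' → l++,r--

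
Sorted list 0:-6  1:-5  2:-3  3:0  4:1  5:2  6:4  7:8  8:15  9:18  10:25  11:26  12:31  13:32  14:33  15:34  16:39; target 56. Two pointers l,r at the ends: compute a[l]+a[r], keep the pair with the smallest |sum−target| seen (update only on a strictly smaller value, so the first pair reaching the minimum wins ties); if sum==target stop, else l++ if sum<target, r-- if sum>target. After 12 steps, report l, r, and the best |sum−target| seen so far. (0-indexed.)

[0,16] -6+39=33 d=23 * → l++
[1,16] -5+39=34 d=22 * → l++
[2,16] -3+39=36 d=20 * → l++
[3,16] 0+39=39 d=17 * → l++
[4,16] 1+39=40 d=16 * → l++
[5,16] 2+39=41 d=15 * → l++
[6,16] 4+39=43 d=13 * → l++
[7,16] 8+39=47 d=9 * → l++
[8,16] 15+39=54 d=2 * → l++
[9,16] 18+39=57 d=1 * → r--
[9,15] 18+34=52 d=4 → l++
[10,15] 25+34=59 d=3 → r--

l=10, r=14, best |Δ|=1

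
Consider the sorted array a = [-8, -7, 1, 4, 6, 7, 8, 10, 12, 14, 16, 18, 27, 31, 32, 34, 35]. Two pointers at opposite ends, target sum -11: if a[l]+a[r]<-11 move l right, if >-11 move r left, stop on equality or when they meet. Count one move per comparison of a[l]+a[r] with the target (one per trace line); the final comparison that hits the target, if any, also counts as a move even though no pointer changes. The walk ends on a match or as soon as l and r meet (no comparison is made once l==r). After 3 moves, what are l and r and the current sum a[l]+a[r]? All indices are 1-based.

[1,17] -8+35=27 >-11 → r--
[1,16] -8+34=26 >-11 → r--
[1,15] -8+32=24 >-11 → r--

l=1, r=14, sum=23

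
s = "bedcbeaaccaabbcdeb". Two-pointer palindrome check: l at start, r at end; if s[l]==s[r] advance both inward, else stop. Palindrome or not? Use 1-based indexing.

not a palindrome (mismatch at 6,13)

l=1 r=18: 'b'=='b', l++,r--
l=2 r=17: 'e'=='e', l++,r--
l=3 r=16: 'd'=='d', l++,r--
l=4 r=15: 'c'=='c', l++,r--
l=5 r=14: 'b'=='b', l++,r--
l=6 r=13: 'e'!='b', stop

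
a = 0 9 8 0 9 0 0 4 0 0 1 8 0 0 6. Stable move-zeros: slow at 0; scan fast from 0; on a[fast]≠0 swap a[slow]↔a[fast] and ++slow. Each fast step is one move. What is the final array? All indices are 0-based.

[9, 8, 9, 4, 1, 8, 6, 0, 0, 0, 0, 0, 0, 0, 0]

(s=0,f=0) a[fast]=0 → fast++
(s=0,f=1) a[fast]=9≠0 swap→a[0]=9 → slow++,fast++
(s=1,f=2) a[fast]=8≠0 swap→a[1]=8 → slow++,fast++
(s=2,f=3) a[fast]=0 → fast++
(s=2,f=4) a[fast]=9≠0 swap→a[2]=9 → slow++,fast++
(s=3,f=5) a[fast]=0 → fast++
(s=3,f=6) a[fast]=0 → fast++
(s=3,f=7) a[fast]=4≠0 swap→a[3]=4 → slow++,fast++
(s=4,f=8) a[fast]=0 → fast++
(s=4,f=9) a[fast]=0 → fast++
(s=4,f=10) a[fast]=1≠0 swap→a[4]=1 → slow++,fast++
(s=5,f=11) a[fast]=8≠0 swap→a[5]=8 → slow++,fast++
(s=6,f=12) a[fast]=0 → fast++
(s=6,f=13) a[fast]=0 → fast++
(s=6,f=14) a[fast]=6≠0 swap→a[6]=6 → slow++,fast++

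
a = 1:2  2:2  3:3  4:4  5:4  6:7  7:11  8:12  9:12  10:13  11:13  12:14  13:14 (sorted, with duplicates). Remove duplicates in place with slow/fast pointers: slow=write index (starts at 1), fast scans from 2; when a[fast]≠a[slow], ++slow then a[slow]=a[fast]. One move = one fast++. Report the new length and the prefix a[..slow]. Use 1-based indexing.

(s=1,f=2) a[fast]=2=a[slow] dup → fast++
(s=1,f=3) a[fast]=3≠a[slow]=2 write a[2]=3 → slow++,fast++
(s=2,f=4) a[fast]=4≠a[slow]=3 write a[3]=4 → slow++,fast++
(s=3,f=5) a[fast]=4=a[slow] dup → fast++
(s=3,f=6) a[fast]=7≠a[slow]=4 write a[4]=7 → slow++,fast++
(s=4,f=7) a[fast]=11≠a[slow]=7 write a[5]=11 → slow++,fast++
(s=5,f=8) a[fast]=12≠a[slow]=11 write a[6]=12 → slow++,fast++
(s=6,f=9) a[fast]=12=a[slow] dup → fast++
(s=6,f=10) a[fast]=13≠a[slow]=12 write a[7]=13 → slow++,fast++
(s=7,f=11) a[fast]=13=a[slow] dup → fast++
(s=7,f=12) a[fast]=14≠a[slow]=13 write a[8]=14 → slow++,fast++
(s=8,f=13) a[fast]=14=a[slow] dup → fast++

length 8; prefix = [2, 3, 4, 7, 11, 12, 13, 14]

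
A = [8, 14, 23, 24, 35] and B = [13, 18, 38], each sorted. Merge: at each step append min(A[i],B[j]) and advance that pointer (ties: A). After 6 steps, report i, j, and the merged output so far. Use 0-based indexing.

i=4, j=2, merged so far=[8, 13, 14, 18, 23, 24]

[i=0,j=0] A[i]=8<=B[j]=13 take 8 → i++
[i=1,j=0] A[i]=14>B[j]=13 take 13 → j++
[i=1,j=1] A[i]=14<=B[j]=18 take 14 → i++
[i=2,j=1] A[i]=23>B[j]=18 take 18 → j++
[i=2,j=2] A[i]=23<=B[j]=38 take 23 → i++
[i=3,j=2] A[i]=24<=B[j]=38 take 24 → i++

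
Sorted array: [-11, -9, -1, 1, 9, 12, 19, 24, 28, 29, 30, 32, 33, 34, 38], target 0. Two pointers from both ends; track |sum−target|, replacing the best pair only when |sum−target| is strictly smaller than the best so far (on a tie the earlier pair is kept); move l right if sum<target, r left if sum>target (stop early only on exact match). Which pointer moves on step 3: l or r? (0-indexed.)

l=0 r=14: -11+38=27 d=27 *, r--
l=0 r=13: -11+34=23 d=23 *, r--
l=0 r=12: -11+33=22 d=22 *, r--

r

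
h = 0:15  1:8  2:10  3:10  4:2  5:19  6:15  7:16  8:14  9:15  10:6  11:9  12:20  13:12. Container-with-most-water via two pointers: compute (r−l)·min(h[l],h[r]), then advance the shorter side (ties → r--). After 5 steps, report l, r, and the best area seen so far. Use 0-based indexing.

l=4, r=12, best area=180

l=0 r=13: min(15,12)*13=156 best=156 *, r--
l=0 r=12: min(15,20)*12=180 best=180 *, l++
l=1 r=12: min(8,20)*11=88 best=180, l++
l=2 r=12: min(10,20)*10=100 best=180, l++
l=3 r=12: min(10,20)*9=90 best=180, l++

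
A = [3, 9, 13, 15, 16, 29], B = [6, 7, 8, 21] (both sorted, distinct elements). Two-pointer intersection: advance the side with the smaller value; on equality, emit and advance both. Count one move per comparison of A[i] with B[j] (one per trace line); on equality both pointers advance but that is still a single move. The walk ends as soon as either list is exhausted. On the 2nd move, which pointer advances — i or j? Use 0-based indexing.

[i=0,j=0] 3<6 → i++
[i=1,j=0] 9>6 → j++

j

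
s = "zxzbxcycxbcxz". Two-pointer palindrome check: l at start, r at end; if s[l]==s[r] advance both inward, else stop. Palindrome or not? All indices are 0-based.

not a palindrome (mismatch at 2,10)

l=0 r=12: 'z'=='z', l++,r--
l=1 r=11: 'x'=='x', l++,r--
l=2 r=10: 'z'!='c', stop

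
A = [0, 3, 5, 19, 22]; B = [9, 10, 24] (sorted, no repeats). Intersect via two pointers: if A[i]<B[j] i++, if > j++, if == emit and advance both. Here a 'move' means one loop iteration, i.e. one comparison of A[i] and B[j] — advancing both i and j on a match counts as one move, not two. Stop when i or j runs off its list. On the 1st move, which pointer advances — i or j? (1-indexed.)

[i=1,j=1] 0<9 → i++

i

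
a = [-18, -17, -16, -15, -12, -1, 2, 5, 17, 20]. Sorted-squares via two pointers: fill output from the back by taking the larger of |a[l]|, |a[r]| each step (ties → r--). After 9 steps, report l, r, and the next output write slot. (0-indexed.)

[0,9] |-18|<=|20| out[9]=400 → r--
[0,8] |-18|>|17| out[8]=324 → l++
[1,8] |-17|<=|17| out[7]=289 → r--
[1,7] |-17|>|5| out[6]=289 → l++
[2,7] |-16|>|5| out[5]=256 → l++
[3,7] |-15|>|5| out[4]=225 → l++
[4,7] |-12|>|5| out[3]=144 → l++
[5,7] |-1|<=|5| out[2]=25 → r--
[5,6] |-1|<=|2| out[1]=4 → r--

l=5, r=5, next write slot=0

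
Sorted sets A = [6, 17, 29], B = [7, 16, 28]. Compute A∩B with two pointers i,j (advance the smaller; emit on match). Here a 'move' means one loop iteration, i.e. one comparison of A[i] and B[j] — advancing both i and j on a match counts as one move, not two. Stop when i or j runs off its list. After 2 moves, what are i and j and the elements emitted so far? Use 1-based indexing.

i=2, j=2, emitted=[]

i=1 j=1: 6<7, i++
i=2 j=1: 17>7, j++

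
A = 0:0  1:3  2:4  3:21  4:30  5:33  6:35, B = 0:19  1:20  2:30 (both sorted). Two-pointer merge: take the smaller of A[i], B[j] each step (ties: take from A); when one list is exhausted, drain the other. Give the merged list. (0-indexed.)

[i=0,j=0] A[i]=0<=B[j]=19 take 0 → i++
[i=1,j=0] A[i]=3<=B[j]=19 take 3 → i++
[i=2,j=0] A[i]=4<=B[j]=19 take 4 → i++
[i=3,j=0] A[i]=21>B[j]=19 take 19 → j++
[i=3,j=1] A[i]=21>B[j]=20 take 20 → j++
[i=3,j=2] A[i]=21<=B[j]=30 take 21 → i++
[i=4,j=2] A[i]=30<=B[j]=30 take 30 → i++
[i=5,j=2] A[i]=33>B[j]=30 take 30 → j++
[i=5,j=3] B done, take A[i]=33 → i++
[i=6,j=3] B done, take A[i]=35 → i++

[0, 3, 4, 19, 20, 21, 30, 30, 33, 35]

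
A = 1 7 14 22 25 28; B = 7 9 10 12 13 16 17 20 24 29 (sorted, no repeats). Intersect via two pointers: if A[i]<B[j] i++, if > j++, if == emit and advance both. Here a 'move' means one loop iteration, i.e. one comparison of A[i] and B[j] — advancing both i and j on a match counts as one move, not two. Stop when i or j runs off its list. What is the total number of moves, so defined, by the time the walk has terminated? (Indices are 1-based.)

14 moves

[i=1,j=1] 1<7 → i++
[i=2,j=1] 7==7 emit → i++,j++
[i=3,j=2] 14>9 → j++
[i=3,j=3] 14>10 → j++
[i=3,j=4] 14>12 → j++
[i=3,j=5] 14>13 → j++
[i=3,j=6] 14<16 → i++
[i=4,j=6] 22>16 → j++
[i=4,j=7] 22>17 → j++
[i=4,j=8] 22>20 → j++
[i=4,j=9] 22<24 → i++
[i=5,j=9] 25>24 → j++
[i=5,j=10] 25<29 → i++
[i=6,j=10] 28<29 → i++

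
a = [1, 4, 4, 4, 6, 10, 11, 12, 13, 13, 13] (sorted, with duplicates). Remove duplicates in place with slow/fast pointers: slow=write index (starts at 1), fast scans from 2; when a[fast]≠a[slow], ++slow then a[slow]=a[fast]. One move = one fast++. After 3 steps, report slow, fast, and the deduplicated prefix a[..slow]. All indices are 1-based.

slow=2, fast=5, prefix=[1, 4]

slow=1 fast=2: a[fast]=4≠a[slow]=1 write a[2]=4, slow++,fast++
slow=2 fast=3: a[fast]=4=a[slow] dup, fast++
slow=2 fast=4: a[fast]=4=a[slow] dup, fast++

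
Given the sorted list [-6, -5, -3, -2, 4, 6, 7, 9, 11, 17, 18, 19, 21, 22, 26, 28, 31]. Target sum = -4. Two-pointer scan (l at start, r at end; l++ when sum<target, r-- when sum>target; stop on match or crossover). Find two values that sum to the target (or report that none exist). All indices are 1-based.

l=1 r=17: -6+31=25 >-4, r--
l=1 r=16: -6+28=22 >-4, r--
l=1 r=15: -6+26=20 >-4, r--
l=1 r=14: -6+22=16 >-4, r--
l=1 r=13: -6+21=15 >-4, r--
l=1 r=12: -6+19=13 >-4, r--
l=1 r=11: -6+18=12 >-4, r--
l=1 r=10: -6+17=11 >-4, r--
l=1 r=9: -6+11=5 >-4, r--
l=1 r=8: -6+9=3 >-4, r--
l=1 r=7: -6+7=1 >-4, r--
l=1 r=6: -6+6=0 >-4, r--
l=1 r=5: -6+4=-2 >-4, r--
l=1 r=4: -6+-2=-8 <-4, l++
l=2 r=4: -5+-2=-7 <-4, l++
l=3 r=4: -3+-2=-5 <-4, l++

no pair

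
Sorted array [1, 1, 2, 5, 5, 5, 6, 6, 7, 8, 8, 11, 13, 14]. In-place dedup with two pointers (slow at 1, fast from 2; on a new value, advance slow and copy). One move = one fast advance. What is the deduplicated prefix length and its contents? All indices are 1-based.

(s=1,f=2) a[fast]=1=a[slow] dup → fast++
(s=1,f=3) a[fast]=2≠a[slow]=1 write a[2]=2 → slow++,fast++
(s=2,f=4) a[fast]=5≠a[slow]=2 write a[3]=5 → slow++,fast++
(s=3,f=5) a[fast]=5=a[slow] dup → fast++
(s=3,f=6) a[fast]=5=a[slow] dup → fast++
(s=3,f=7) a[fast]=6≠a[slow]=5 write a[4]=6 → slow++,fast++
(s=4,f=8) a[fast]=6=a[slow] dup → fast++
(s=4,f=9) a[fast]=7≠a[slow]=6 write a[5]=7 → slow++,fast++
(s=5,f=10) a[fast]=8≠a[slow]=7 write a[6]=8 → slow++,fast++
(s=6,f=11) a[fast]=8=a[slow] dup → fast++
(s=6,f=12) a[fast]=11≠a[slow]=8 write a[7]=11 → slow++,fast++
(s=7,f=13) a[fast]=13≠a[slow]=11 write a[8]=13 → slow++,fast++
(s=8,f=14) a[fast]=14≠a[slow]=13 write a[9]=14 → slow++,fast++

length 9; prefix = [1, 2, 5, 6, 7, 8, 11, 13, 14]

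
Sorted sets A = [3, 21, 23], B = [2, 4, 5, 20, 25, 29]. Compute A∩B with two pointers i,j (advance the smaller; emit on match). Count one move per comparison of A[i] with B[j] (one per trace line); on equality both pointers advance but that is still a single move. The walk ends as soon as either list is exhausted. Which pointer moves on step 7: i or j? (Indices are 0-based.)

i

i=0 j=0: 3>2, j++
i=0 j=1: 3<4, i++
i=1 j=1: 21>4, j++
i=1 j=2: 21>5, j++
i=1 j=3: 21>20, j++
i=1 j=4: 21<25, i++
i=2 j=4: 23<25, i++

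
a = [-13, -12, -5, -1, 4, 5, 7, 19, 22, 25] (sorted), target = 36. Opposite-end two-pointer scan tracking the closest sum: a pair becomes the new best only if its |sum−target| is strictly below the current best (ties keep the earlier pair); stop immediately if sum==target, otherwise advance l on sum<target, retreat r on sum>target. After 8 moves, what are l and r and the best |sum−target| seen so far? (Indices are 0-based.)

l=7, r=8, best |Δ|=4

l=0 r=9: -13+25=12 d=24 *, l++
l=1 r=9: -12+25=13 d=23 *, l++
l=2 r=9: -5+25=20 d=16 *, l++
l=3 r=9: -1+25=24 d=12 *, l++
l=4 r=9: 4+25=29 d=7 *, l++
l=5 r=9: 5+25=30 d=6 *, l++
l=6 r=9: 7+25=32 d=4 *, l++
l=7 r=9: 19+25=44 d=8, r--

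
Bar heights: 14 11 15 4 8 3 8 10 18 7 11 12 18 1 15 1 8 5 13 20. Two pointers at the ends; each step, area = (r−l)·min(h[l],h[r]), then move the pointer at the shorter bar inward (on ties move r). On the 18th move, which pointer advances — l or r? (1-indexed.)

[1,20] min(14,20)*19=266 best=266 * → l++
[2,20] min(11,20)*18=198 best=266 → l++
[3,20] min(15,20)*17=255 best=266 → l++
[4,20] min(4,20)*16=64 best=266 → l++
[5,20] min(8,20)*15=120 best=266 → l++
[6,20] min(3,20)*14=42 best=266 → l++
[7,20] min(8,20)*13=104 best=266 → l++
[8,20] min(10,20)*12=120 best=266 → l++
[9,20] min(18,20)*11=198 best=266 → l++
[10,20] min(7,20)*10=70 best=266 → l++
[11,20] min(11,20)*9=99 best=266 → l++
[12,20] min(12,20)*8=96 best=266 → l++
[13,20] min(18,20)*7=126 best=266 → l++
[14,20] min(1,20)*6=6 best=266 → l++
[15,20] min(15,20)*5=75 best=266 → l++
[16,20] min(1,20)*4=4 best=266 → l++
[17,20] min(8,20)*3=24 best=266 → l++
[18,20] min(5,20)*2=10 best=266 → l++

l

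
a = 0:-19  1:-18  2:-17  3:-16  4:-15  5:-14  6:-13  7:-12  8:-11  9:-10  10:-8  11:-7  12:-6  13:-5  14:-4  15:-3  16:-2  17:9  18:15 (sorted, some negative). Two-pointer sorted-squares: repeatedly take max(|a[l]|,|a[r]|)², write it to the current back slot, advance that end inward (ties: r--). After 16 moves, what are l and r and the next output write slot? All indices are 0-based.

l=14, r=16, next write slot=2

[0,18] |-19|>|15| out[18]=361 → l++
[1,18] |-18|>|15| out[17]=324 → l++
[2,18] |-17|>|15| out[16]=289 → l++
[3,18] |-16|>|15| out[15]=256 → l++
[4,18] |-15|<=|15| out[14]=225 → r--
[4,17] |-15|>|9| out[13]=225 → l++
[5,17] |-14|>|9| out[12]=196 → l++
[6,17] |-13|>|9| out[11]=169 → l++
[7,17] |-12|>|9| out[10]=144 → l++
[8,17] |-11|>|9| out[9]=121 → l++
[9,17] |-10|>|9| out[8]=100 → l++
[10,17] |-8|<=|9| out[7]=81 → r--
[10,16] |-8|>|-2| out[6]=64 → l++
[11,16] |-7|>|-2| out[5]=49 → l++
[12,16] |-6|>|-2| out[4]=36 → l++
[13,16] |-5|>|-2| out[3]=25 → l++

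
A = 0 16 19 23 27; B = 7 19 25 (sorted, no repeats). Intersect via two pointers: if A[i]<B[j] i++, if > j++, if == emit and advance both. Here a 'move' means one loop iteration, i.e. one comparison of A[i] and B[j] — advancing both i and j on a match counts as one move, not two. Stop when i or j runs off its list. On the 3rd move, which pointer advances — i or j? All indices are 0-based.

i=0 j=0: 0<7, i++
i=1 j=0: 16>7, j++
i=1 j=1: 16<19, i++

i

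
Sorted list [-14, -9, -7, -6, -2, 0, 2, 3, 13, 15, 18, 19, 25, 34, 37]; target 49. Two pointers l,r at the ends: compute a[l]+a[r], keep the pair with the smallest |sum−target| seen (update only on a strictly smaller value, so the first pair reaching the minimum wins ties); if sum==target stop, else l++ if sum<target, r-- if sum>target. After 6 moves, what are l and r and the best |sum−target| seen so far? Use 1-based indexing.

l=7, r=15, best |Δ|=12

[1,15] -14+37=23 d=26 * → l++
[2,15] -9+37=28 d=21 * → l++
[3,15] -7+37=30 d=19 * → l++
[4,15] -6+37=31 d=18 * → l++
[5,15] -2+37=35 d=14 * → l++
[6,15] 0+37=37 d=12 * → l++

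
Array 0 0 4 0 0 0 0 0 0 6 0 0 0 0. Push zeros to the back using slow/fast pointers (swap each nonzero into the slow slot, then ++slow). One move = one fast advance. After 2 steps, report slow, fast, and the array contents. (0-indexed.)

(s=0,f=0) a[fast]=0 → fast++
(s=0,f=1) a[fast]=0 → fast++

slow=0, fast=2, a=[0, 0, 4, 0, 0, 0, 0, 0, 0, 6, 0, 0, 0, 0]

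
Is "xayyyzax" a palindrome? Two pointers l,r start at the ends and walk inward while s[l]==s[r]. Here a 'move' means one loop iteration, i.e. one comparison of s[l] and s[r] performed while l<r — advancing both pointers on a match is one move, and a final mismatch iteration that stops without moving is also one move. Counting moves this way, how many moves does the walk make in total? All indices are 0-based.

[0,7] 'x'=='x' → l++,r--
[1,6] 'a'=='a' → l++,r--
[2,5] 'y'!='z' → stop

3 moves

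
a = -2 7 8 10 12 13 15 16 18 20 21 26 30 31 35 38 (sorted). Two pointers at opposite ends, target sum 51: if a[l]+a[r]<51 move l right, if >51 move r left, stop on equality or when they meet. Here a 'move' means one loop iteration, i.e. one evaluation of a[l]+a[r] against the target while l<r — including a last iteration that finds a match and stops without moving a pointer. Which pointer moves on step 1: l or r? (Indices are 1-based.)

l

l=1 r=16: -2+38=36 <51, l++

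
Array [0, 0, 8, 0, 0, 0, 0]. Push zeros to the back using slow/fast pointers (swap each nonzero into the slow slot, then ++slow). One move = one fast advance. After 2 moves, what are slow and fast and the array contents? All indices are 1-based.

slow=1, fast=3, a=[0, 0, 8, 0, 0, 0, 0]

slow=1 fast=1: a[fast]=0, fast++
slow=1 fast=2: a[fast]=0, fast++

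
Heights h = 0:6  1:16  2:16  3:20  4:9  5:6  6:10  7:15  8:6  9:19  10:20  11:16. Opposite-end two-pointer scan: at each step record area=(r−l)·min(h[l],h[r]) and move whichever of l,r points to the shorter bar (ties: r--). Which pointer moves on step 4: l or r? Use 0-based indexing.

l=0 r=11: min(6,16)*11=66 best=66 *, l++
l=1 r=11: min(16,16)*10=160 best=160 *, r--
l=1 r=10: min(16,20)*9=144 best=160, l++
l=2 r=10: min(16,20)*8=128 best=160, l++

l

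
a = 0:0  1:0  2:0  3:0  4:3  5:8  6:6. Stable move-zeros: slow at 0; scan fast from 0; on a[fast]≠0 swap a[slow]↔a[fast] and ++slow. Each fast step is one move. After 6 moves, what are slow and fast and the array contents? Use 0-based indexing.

slow=2, fast=6, a=[3, 8, 0, 0, 0, 0, 6]

slow=0 fast=0: a[fast]=0, fast++
slow=0 fast=1: a[fast]=0, fast++
slow=0 fast=2: a[fast]=0, fast++
slow=0 fast=3: a[fast]=0, fast++
slow=0 fast=4: a[fast]=3≠0 swap→a[0]=3, slow++,fast++
slow=1 fast=5: a[fast]=8≠0 swap→a[1]=8, slow++,fast++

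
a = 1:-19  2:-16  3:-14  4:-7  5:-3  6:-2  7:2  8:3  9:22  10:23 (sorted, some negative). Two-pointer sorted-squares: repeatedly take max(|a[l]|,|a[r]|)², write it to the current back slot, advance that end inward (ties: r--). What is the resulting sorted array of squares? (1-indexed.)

l=1 r=10: |-19|<=|23| out[10]=529, r--
l=1 r=9: |-19|<=|22| out[9]=484, r--
l=1 r=8: |-19|>|3| out[8]=361, l++
l=2 r=8: |-16|>|3| out[7]=256, l++
l=3 r=8: |-14|>|3| out[6]=196, l++
l=4 r=8: |-7|>|3| out[5]=49, l++
l=5 r=8: |-3|<=|3| out[4]=9, r--
l=5 r=7: |-3|>|2| out[3]=9, l++
l=6 r=7: |-2|<=|2| out[2]=4, r--
l=6 r=6: |-2|<=|-2| out[1]=4, r--

[4, 4, 9, 9, 49, 196, 256, 361, 484, 529]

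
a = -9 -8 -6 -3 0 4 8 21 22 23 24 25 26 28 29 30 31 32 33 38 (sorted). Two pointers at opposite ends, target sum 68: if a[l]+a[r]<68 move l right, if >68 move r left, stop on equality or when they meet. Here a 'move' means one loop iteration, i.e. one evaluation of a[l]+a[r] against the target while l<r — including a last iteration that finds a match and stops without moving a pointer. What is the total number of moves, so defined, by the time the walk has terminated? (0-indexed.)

16 moves

[0,19] -9+38=29 <68 → l++
[1,19] -8+38=30 <68 → l++
[2,19] -6+38=32 <68 → l++
[3,19] -3+38=35 <68 → l++
[4,19] 0+38=38 <68 → l++
[5,19] 4+38=42 <68 → l++
[6,19] 8+38=46 <68 → l++
[7,19] 21+38=59 <68 → l++
[8,19] 22+38=60 <68 → l++
[9,19] 23+38=61 <68 → l++
[10,19] 24+38=62 <68 → l++
[11,19] 25+38=63 <68 → l++
[12,19] 26+38=64 <68 → l++
[13,19] 28+38=66 <68 → l++
[14,19] 29+38=67 <68 → l++
[15,19] 30+38=68 → found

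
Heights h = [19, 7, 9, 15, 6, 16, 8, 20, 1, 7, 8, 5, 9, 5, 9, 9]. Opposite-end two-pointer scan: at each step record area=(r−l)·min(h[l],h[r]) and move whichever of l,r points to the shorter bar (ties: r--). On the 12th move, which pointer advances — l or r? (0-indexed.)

l=0 r=15: min(19,9)*15=135 best=135 *, r--
l=0 r=14: min(19,9)*14=126 best=135, r--
l=0 r=13: min(19,5)*13=65 best=135, r--
l=0 r=12: min(19,9)*12=108 best=135, r--
l=0 r=11: min(19,5)*11=55 best=135, r--
l=0 r=10: min(19,8)*10=80 best=135, r--
l=0 r=9: min(19,7)*9=63 best=135, r--
l=0 r=8: min(19,1)*8=8 best=135, r--
l=0 r=7: min(19,20)*7=133 best=135, l++
l=1 r=7: min(7,20)*6=42 best=135, l++
l=2 r=7: min(9,20)*5=45 best=135, l++
l=3 r=7: min(15,20)*4=60 best=135, l++

l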